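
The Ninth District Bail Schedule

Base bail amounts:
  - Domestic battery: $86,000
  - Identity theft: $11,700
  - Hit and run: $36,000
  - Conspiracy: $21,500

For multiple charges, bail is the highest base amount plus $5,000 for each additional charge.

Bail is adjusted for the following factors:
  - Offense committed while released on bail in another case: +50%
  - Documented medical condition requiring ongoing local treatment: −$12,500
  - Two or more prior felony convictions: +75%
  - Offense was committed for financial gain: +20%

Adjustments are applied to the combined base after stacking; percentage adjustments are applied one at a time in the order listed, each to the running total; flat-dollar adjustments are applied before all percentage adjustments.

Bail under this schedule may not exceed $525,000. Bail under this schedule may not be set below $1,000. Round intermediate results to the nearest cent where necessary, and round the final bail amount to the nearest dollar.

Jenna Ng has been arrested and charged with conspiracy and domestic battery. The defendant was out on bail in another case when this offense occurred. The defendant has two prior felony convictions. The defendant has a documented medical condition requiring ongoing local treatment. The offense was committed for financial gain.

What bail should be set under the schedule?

$247,275

Base amounts from the schedule: conspiracy $21,500; domestic battery $86,000.
Stacking rule: highest base plus $5,000 per additional charge. Highest is domestic battery at $86,000; 1 additional charge → +$5,000. Combined base = $91,000.
Documented medical condition requiring ongoing local treatment (−$12,500 flat): $91,000 − $12,500 = $78,500.
Offense committed while released on bail in another case (+50%): $78,500 × 1.5 = $117,750.
Two or more prior felony convictions (+75%): $117,750 × 1.75 = $206,062.50.
Offense was committed for financial gain (+20%): $206,062.50 × 1.2 = $247,275.
$247,275 is within the $525,000 maximum.
$247,275 is at or above the $1,000 minimum.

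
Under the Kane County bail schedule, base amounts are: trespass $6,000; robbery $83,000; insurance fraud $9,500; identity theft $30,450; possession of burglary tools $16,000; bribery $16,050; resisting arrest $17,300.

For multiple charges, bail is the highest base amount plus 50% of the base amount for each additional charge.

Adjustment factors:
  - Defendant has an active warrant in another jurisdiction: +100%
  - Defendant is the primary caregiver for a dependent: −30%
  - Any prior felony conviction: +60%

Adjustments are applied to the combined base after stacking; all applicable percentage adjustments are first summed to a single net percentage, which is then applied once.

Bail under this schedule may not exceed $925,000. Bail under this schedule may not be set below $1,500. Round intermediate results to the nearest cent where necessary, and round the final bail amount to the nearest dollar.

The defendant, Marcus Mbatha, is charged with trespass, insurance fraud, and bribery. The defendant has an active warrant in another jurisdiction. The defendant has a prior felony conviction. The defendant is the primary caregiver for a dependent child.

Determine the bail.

$54,740

Base amounts from the schedule: trespass $6,000; insurance fraud $9,500; bribery $16,050.
Stacking rule: highest base plus 50% of each additional charge. Highest is bribery at $16,050. Additional: $6,000 × 50% = $3,000; $9,500 × 50% = $4,750. Combined base = $16,050 + $7,750 = $23,800.
Net percentage adjustment: +100% −30% +60% = +130%. $23,800 × 2.3 = $54,740.
$54,740 is within the $925,000 maximum.
$54,740 is at or above the $1,500 minimum.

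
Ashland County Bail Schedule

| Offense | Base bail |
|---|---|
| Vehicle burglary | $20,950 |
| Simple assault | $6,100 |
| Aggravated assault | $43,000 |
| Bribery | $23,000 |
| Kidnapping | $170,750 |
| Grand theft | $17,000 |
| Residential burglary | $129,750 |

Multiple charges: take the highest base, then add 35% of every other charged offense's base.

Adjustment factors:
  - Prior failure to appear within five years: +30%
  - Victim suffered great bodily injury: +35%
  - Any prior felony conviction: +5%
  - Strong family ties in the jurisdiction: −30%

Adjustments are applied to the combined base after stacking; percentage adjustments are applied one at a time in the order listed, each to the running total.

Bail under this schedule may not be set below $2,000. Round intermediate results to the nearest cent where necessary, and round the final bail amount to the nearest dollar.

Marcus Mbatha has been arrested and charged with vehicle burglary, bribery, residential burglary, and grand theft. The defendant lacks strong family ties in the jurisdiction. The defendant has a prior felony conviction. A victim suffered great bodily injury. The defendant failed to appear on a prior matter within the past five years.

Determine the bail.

Base amounts from the schedule: vehicle burglary $20,950; bribery $23,000; residential burglary $129,750; grand theft $17,000.
Stacking rule: highest base plus 35% of each additional charge. Highest is residential burglary at $129,750. Additional: $20,950 × 35% = $7,332.50; $23,000 × 35% = $8,050; $17,000 × 35% = $5,950. Combined base = $129,750 + $21,332.50 = $151,082.50.
Prior failure to appear within five years (+30%): $151,082.50 × 1.3 = $196,407.25.
Victim suffered great bodily injury (+35%): $196,407.25 × 1.35 = $265,149.79.
Any prior felony conviction (+5%): $265,149.79 × 1.05 = $278,407.28.
$278,407.28 is at or above the $2,000 minimum.
Rounded to the nearest dollar: $278,407.

$278,407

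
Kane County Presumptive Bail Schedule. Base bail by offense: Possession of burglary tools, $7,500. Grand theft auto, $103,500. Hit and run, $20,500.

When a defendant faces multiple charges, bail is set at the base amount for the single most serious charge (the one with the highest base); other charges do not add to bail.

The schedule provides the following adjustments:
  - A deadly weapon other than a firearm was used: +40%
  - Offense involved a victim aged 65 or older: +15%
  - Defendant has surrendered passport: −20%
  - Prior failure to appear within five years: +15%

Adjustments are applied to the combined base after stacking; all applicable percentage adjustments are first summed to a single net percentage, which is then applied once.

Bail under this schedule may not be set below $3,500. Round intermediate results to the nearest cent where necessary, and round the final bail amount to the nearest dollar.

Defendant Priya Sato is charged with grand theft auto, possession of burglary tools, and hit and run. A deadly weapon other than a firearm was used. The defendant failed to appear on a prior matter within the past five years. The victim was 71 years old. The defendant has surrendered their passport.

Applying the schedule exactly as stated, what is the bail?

Base amounts from the schedule: grand theft auto $103,500; possession of burglary tools $7,500; hit and run $20,500.
Stacking rule: use the highest base only. Highest is grand theft auto at $103,500. Combined base = $103,500.
Net percentage adjustment: +40% +15% −20% +15% = +50%. $103,500 × 1.5 = $155,250.
$155,250 is at or above the $3,500 minimum.

$155,250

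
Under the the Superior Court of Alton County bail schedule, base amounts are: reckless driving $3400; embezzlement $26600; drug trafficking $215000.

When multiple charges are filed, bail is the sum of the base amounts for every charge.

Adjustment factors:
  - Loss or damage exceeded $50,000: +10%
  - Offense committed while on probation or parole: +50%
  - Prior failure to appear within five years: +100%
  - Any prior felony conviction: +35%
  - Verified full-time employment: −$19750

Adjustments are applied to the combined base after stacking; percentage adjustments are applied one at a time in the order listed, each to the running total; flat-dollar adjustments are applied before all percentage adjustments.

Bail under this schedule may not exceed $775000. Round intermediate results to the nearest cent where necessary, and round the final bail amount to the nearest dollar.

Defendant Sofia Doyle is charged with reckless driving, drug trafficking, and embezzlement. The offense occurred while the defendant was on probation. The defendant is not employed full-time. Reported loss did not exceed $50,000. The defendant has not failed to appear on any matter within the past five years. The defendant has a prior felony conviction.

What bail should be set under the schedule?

$496125

Base amounts from the schedule: reckless driving $3400; drug trafficking $215000; embezzlement $26600.
Stacking rule: sum of all bases. $3400 + $215000 + $26600 = $245000.
Offense committed while on probation or parole (+50%): $245000 × 1.5 = $367500.
Any prior felony conviction (+35%): $367500 × 1.35 = $496125.
$496125 is within the $775000 maximum.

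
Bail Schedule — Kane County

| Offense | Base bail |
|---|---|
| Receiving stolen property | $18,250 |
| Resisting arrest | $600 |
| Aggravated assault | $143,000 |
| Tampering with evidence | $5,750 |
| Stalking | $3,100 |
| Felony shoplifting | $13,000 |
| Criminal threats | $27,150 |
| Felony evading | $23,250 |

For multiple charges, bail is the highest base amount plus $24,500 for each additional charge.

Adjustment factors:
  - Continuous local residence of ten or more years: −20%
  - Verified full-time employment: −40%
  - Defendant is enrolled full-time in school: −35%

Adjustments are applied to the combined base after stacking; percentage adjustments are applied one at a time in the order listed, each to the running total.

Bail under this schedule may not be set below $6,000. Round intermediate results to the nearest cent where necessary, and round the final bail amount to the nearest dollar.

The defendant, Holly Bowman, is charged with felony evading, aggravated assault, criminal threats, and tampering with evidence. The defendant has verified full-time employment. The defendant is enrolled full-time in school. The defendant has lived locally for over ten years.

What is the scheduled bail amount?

$67,548

Base amounts from the schedule: felony evading $23,250; aggravated assault $143,000; criminal threats $27,150; tampering with evidence $5,750.
Stacking rule: highest base plus $24,500 per additional charge. Highest is aggravated assault at $143,000; 3 additional charges → +$73,500. Combined base = $216,500.
Continuous local residence of ten or more years (−20%): $216,500 × 0.8 = $173,200.
Verified full-time employment (−40%): $173,200 × 0.6 = $103,920.
Defendant is enrolled full-time in school (−35%): $103,920 × 0.65 = $67,548.
$67,548 is at or above the $6,000 minimum.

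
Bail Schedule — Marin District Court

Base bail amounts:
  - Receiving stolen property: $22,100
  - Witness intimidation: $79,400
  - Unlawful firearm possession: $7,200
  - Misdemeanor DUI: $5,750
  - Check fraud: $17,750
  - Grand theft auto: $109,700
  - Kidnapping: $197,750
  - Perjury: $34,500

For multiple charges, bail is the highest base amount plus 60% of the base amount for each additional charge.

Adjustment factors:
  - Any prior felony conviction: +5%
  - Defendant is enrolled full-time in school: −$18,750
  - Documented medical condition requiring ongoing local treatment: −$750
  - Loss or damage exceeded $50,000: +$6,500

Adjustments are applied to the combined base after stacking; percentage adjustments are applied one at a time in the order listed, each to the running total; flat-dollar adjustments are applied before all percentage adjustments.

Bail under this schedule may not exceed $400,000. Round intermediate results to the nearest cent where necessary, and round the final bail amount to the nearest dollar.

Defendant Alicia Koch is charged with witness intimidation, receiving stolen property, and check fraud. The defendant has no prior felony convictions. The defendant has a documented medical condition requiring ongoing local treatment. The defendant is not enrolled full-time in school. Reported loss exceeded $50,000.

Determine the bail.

$109,060

Base amounts from the schedule: witness intimidation $79,400; receiving stolen property $22,100; check fraud $17,750.
Stacking rule: highest base plus 60% of each additional charge. Highest is witness intimidation at $79,400. Additional: $22,100 × 60% = $13,260; $17,750 × 60% = $10,650. Combined base = $79,400 + $23,910 = $103,310.
Documented medical condition requiring ongoing local treatment (−$750 flat): $103,310 − $750 = $102,560.
Loss or damage exceeded $50,000 (+$6,500 flat): $102,560 + $6,500 = $109,060.
$109,060 is within the $400,000 maximum.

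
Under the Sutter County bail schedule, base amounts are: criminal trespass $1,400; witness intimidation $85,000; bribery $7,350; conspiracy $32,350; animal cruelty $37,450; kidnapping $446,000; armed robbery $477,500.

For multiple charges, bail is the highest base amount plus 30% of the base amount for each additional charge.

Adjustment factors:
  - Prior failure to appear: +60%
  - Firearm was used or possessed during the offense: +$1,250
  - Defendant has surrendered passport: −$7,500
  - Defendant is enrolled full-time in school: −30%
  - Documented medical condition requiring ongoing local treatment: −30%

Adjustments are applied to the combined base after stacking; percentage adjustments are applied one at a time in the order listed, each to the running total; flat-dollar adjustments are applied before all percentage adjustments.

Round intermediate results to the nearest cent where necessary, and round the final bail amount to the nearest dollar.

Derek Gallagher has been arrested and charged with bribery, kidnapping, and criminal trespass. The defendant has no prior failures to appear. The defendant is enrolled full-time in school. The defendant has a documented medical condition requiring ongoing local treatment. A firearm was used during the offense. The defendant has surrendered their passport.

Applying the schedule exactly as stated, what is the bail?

$216,764

Base amounts from the schedule: bribery $7,350; kidnapping $446,000; criminal trespass $1,400.
Stacking rule: highest base plus 30% of each additional charge. Highest is kidnapping at $446,000. Additional: $7,350 × 30% = $2,205; $1,400 × 30% = $420. Combined base = $446,000 + $2,625 = $448,625.
Firearm was used or possessed during the offense (+$1,250 flat): $448,625 + $1,250 = $449,875.
Defendant has surrendered passport (−$7,500 flat): $449,875 − $7,500 = $442,375.
Defendant is enrolled full-time in school (−30%): $442,375 × 0.7 = $309,662.50.
Documented medical condition requiring ongoing local treatment (−30%): $309,662.50 × 0.7 = $216,763.75.
Rounded to the nearest dollar: $216,764.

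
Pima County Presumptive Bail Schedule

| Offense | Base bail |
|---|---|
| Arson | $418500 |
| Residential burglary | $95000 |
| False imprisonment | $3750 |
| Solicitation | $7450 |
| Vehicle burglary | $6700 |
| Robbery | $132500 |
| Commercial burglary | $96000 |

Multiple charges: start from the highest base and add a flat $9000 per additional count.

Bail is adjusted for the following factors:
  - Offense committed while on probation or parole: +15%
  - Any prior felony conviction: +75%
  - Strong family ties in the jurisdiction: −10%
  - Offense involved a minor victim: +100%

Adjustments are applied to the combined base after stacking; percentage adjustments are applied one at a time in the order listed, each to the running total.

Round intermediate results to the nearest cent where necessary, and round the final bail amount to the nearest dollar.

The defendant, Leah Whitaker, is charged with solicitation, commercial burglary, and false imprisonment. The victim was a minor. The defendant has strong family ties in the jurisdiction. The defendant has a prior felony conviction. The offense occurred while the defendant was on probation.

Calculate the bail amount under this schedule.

Base amounts from the schedule: solicitation $7450; commercial burglary $96000; false imprisonment $3750.
Stacking rule: highest base plus $9000 per additional charge. Highest is commercial burglary at $96000; 2 additional charges → +$18000. Combined base = $114000.
Offense committed while on probation or parole (+15%): $114000 × 1.15 = $131100.
Any prior felony conviction (+75%): $131100 × 1.75 = $229425.
Strong family ties in the jurisdiction (−10%): $229425 × 0.9 = $206482.50.
Offense involved a minor victim (+100%): $206482.50 × 2 = $412965.

$412965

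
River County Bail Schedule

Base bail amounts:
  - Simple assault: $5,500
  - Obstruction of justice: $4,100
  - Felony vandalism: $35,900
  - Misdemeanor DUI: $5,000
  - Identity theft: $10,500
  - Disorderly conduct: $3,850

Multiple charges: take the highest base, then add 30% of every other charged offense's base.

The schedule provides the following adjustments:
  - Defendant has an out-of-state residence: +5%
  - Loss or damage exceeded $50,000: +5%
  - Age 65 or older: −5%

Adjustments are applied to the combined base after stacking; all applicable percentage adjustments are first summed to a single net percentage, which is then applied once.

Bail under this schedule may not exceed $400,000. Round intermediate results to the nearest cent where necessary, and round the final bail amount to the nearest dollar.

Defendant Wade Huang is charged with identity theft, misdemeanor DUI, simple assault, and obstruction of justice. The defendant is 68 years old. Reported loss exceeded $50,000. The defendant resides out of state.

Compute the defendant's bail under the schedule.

$15,624

Base amounts from the schedule: identity theft $10,500; misdemeanor DUI $5,000; simple assault $5,500; obstruction of justice $4,100.
Stacking rule: highest base plus 30% of each additional charge. Highest is identity theft at $10,500. Additional: $5,000 × 30% = $1,500; $5,500 × 30% = $1,650; $4,100 × 30% = $1,230. Combined base = $10,500 + $4,380 = $14,880.
Net percentage adjustment: +5% +5% −5% = +5%. $14,880 × 1.05 = $15,624.
$15,624 is within the $400,000 maximum.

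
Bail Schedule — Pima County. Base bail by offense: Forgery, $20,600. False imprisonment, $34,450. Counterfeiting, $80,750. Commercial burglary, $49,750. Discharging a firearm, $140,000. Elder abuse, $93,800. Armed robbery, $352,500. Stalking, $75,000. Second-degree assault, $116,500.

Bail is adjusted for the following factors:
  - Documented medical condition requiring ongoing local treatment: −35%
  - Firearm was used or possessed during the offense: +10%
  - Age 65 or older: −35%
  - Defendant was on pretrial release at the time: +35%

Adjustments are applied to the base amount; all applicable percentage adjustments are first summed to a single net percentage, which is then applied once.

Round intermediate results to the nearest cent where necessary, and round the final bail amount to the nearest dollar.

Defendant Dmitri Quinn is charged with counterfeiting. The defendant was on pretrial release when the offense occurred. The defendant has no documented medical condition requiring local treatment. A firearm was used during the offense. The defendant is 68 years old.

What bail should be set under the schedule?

$88,825

Base amounts from the schedule: counterfeiting $80,750.
Single charge. Combined base = $80,750.
Net percentage adjustment: +10% −35% +35% = +10%. $80,750 × 1.1 = $88,825.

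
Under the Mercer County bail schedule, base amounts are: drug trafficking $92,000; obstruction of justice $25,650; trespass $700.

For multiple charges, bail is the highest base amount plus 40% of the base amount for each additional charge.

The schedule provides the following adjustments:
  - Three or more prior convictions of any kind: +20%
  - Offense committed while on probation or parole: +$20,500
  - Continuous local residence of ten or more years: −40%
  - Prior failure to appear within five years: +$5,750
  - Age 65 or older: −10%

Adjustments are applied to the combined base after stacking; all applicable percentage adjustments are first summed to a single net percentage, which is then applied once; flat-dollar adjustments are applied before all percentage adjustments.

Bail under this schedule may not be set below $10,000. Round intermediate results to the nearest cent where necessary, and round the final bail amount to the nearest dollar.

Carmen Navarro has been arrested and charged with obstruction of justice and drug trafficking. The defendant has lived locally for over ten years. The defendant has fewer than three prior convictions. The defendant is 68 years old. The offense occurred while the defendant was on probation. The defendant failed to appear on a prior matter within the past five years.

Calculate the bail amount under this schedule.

$64,255

Base amounts from the schedule: obstruction of justice $25,650; drug trafficking $92,000.
Stacking rule: highest base plus 40% of each additional charge. Highest is drug trafficking at $92,000. Additional: $25,650 × 40% = $10,260. Combined base = $92,000 + $10,260 = $102,260.
Offense committed while on probation or parole (+$20,500 flat): $102,260 + $20,500 = $122,760.
Prior failure to appear within five years (+$5,750 flat): $122,760 + $5,750 = $128,510.
Net percentage adjustment: −40% −10% = −50%. $128,510 × 0.5 = $64,255.
$64,255 is at or above the $10,000 minimum.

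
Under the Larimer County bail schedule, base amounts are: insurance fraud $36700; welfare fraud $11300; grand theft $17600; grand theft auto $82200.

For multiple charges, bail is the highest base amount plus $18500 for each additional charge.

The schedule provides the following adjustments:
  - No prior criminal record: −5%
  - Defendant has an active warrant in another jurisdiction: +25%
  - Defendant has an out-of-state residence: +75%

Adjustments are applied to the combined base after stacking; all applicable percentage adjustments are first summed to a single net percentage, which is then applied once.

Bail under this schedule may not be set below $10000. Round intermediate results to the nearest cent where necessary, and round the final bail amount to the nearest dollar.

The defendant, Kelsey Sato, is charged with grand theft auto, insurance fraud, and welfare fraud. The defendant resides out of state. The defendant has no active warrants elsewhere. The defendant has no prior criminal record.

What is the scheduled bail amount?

Base amounts from the schedule: grand theft auto $82200; insurance fraud $36700; welfare fraud $11300.
Stacking rule: highest base plus $18500 per additional charge. Highest is grand theft auto at $82200; 2 additional charges → +$37000. Combined base = $119200.
Net percentage adjustment: −5% +75% = +70%. $119200 × 1.7 = $202640.
$202640 is at or above the $10000 minimum.

$202640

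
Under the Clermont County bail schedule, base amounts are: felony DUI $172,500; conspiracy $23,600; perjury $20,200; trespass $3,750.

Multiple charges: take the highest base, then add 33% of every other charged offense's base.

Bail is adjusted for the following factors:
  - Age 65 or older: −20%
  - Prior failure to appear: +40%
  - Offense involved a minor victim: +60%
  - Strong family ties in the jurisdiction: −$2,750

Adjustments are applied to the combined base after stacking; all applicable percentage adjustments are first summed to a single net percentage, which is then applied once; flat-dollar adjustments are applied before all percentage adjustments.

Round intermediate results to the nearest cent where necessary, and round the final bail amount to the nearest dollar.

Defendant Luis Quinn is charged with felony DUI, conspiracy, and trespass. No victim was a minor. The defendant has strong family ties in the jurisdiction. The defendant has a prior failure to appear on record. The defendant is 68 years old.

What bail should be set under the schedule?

$214,531

Base amounts from the schedule: felony DUI $172,500; conspiracy $23,600; trespass $3,750.
Stacking rule: highest base plus 33% of each additional charge. Highest is felony DUI at $172,500. Additional: $23,600 × 33% = $7,788; $3,750 × 33% = $1,237.50. Combined base = $172,500 + $9,025.50 = $181,525.50.
Strong family ties in the jurisdiction (−$2,750 flat): $181,525.50 − $2,750 = $178,775.50.
Net percentage adjustment: −20% +40% = +20%. $178,775.50 × 1.2 = $214,530.60.
Rounded to the nearest dollar: $214,531.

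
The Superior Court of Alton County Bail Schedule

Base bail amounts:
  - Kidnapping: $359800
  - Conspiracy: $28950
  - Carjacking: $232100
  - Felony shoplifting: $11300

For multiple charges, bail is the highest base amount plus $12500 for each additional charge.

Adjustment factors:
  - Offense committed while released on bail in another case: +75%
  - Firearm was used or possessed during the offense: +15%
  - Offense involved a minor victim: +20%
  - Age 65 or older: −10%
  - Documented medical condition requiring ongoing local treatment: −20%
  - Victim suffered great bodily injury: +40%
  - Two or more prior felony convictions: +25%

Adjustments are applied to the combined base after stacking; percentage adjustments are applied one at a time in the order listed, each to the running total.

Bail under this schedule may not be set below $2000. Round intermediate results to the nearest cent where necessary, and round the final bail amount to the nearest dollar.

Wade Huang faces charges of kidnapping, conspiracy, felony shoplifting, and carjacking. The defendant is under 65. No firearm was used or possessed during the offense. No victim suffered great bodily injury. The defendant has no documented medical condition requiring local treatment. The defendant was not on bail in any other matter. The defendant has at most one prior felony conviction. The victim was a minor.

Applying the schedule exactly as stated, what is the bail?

$476760

Base amounts from the schedule: kidnapping $359800; conspiracy $28950; felony shoplifting $11300; carjacking $232100.
Stacking rule: highest base plus $12500 per additional charge. Highest is kidnapping at $359800; 3 additional charges → +$37500. Combined base = $397300.
Offense involved a minor victim (+20%): $397300 × 1.2 = $476760.
$476760 is at or above the $2000 minimum.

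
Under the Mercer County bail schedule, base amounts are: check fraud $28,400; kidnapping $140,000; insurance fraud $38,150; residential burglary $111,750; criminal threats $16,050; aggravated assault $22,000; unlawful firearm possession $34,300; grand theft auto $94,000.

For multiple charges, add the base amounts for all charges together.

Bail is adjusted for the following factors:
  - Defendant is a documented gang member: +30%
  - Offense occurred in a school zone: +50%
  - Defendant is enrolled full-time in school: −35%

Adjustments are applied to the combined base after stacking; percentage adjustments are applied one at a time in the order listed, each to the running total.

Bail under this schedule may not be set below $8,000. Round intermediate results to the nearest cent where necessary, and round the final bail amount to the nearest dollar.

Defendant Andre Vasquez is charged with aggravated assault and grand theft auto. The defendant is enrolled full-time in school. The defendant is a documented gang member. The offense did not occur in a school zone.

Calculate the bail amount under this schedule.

Base amounts from the schedule: aggravated assault $22,000; grand theft auto $94,000.
Stacking rule: sum of all bases. $22,000 + $94,000 = $116,000.
Defendant is a documented gang member (+30%): $116,000 × 1.3 = $150,800.
Defendant is enrolled full-time in school (−35%): $150,800 × 0.65 = $98,020.
$98,020 is at or above the $8,000 minimum.

$98,020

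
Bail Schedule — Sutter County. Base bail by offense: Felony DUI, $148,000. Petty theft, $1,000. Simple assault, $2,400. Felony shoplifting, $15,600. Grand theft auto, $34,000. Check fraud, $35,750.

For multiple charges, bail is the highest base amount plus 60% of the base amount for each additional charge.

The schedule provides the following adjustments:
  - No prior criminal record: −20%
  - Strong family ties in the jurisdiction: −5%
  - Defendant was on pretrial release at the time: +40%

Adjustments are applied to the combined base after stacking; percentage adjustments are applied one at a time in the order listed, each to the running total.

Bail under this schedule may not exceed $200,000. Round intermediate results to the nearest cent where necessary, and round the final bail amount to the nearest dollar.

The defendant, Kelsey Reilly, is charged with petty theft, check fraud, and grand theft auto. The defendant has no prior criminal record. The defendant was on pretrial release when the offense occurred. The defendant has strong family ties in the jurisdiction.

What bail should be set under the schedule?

$60,382

Base amounts from the schedule: petty theft $1,000; check fraud $35,750; grand theft auto $34,000.
Stacking rule: highest base plus 60% of each additional charge. Highest is check fraud at $35,750. Additional: $1,000 × 60% = $600; $34,000 × 60% = $20,400. Combined base = $35,750 + $21,000 = $56,750.
No prior criminal record (−20%): $56,750 × 0.8 = $45,400.
Strong family ties in the jurisdiction (−5%): $45,400 × 0.95 = $43,130.
Defendant was on pretrial release at the time (+40%): $43,130 × 1.4 = $60,382.
$60,382 is within the $200,000 maximum.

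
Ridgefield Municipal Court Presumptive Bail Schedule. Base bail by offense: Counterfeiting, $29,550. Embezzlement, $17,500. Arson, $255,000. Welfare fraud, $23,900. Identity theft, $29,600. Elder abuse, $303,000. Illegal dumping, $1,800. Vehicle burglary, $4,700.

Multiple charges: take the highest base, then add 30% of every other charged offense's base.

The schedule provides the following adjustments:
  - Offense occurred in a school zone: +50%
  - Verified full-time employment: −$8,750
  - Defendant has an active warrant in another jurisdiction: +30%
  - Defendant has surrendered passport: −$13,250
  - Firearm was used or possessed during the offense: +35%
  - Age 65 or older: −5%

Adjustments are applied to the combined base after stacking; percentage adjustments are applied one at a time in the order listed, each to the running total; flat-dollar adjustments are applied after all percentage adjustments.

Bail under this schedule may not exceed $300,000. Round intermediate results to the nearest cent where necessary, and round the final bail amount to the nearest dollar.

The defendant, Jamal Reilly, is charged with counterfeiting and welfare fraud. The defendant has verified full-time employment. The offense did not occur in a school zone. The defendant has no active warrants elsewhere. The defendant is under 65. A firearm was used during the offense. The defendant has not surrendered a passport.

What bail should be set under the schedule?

$40,822

Base amounts from the schedule: counterfeiting $29,550; welfare fraud $23,900.
Stacking rule: highest base plus 30% of each additional charge. Highest is counterfeiting at $29,550. Additional: $23,900 × 30% = $7,170. Combined base = $29,550 + $7,170 = $36,720.
Firearm was used or possessed during the offense (+35%): $36,720 × 1.35 = $49,572.
Verified full-time employment (−$8,750 flat): $49,572 − $8,750 = $40,822.
$40,822 is within the $300,000 maximum.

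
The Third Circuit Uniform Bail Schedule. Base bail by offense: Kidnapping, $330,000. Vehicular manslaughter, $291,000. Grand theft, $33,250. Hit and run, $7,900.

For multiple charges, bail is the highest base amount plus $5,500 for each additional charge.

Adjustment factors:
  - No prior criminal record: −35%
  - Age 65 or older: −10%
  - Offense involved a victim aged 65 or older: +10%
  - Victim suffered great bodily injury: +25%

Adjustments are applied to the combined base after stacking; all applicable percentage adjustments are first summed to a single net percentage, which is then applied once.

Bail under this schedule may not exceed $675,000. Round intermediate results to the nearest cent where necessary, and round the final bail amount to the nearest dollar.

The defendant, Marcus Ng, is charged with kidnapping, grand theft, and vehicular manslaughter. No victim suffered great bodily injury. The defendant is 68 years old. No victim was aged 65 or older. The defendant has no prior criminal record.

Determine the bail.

$187,550

Base amounts from the schedule: kidnapping $330,000; grand theft $33,250; vehicular manslaughter $291,000.
Stacking rule: highest base plus $5,500 per additional charge. Highest is kidnapping at $330,000; 2 additional charges → +$11,000. Combined base = $341,000.
Net percentage adjustment: −35% −10% = −45%. $341,000 × 0.55 = $187,550.
$187,550 is within the $675,000 maximum.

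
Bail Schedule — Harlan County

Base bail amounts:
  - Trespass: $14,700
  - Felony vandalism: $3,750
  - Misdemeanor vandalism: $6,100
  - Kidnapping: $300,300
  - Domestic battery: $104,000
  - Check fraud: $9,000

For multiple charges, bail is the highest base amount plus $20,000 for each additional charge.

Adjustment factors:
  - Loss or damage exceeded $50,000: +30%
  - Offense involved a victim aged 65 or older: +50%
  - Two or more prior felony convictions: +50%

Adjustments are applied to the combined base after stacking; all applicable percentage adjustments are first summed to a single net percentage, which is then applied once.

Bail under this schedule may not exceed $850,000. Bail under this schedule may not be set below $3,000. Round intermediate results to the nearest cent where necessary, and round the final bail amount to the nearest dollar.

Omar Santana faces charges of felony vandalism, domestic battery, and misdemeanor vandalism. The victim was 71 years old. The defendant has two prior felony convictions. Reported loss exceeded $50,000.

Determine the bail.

$331,200

Base amounts from the schedule: felony vandalism $3,750; domestic battery $104,000; misdemeanor vandalism $6,100.
Stacking rule: highest base plus $20,000 per additional charge. Highest is domestic battery at $104,000; 2 additional charges → +$40,000. Combined base = $144,000.
Net percentage adjustment: +30% +50% +50% = +130%. $144,000 × 2.3 = $331,200.
$331,200 is within the $850,000 maximum.
$331,200 is at or above the $3,000 minimum.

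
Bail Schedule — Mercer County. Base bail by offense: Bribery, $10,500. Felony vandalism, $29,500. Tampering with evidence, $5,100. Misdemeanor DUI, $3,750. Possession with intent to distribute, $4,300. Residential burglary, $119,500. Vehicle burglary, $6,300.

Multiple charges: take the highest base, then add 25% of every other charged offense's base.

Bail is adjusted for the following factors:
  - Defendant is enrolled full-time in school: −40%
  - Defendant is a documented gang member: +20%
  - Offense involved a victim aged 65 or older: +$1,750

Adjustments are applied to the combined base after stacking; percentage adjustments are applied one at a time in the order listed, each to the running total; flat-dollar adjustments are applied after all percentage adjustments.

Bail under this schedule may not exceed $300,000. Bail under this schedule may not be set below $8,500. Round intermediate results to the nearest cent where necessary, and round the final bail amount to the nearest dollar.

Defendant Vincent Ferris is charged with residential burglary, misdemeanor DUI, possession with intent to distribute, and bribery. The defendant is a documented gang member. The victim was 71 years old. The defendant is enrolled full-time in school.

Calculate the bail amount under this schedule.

$91,129

Base amounts from the schedule: residential burglary $119,500; misdemeanor DUI $3,750; possession with intent to distribute $4,300; bribery $10,500.
Stacking rule: highest base plus 25% of each additional charge. Highest is residential burglary at $119,500. Additional: $3,750 × 25% = $937.50; $4,300 × 25% = $1,075; $10,500 × 25% = $2,625. Combined base = $119,500 + $4,637.50 = $124,137.50.
Defendant is enrolled full-time in school (−40%): $124,137.50 × 0.6 = $74,482.50.
Defendant is a documented gang member (+20%): $74,482.50 × 1.2 = $89,379.
Offense involved a victim aged 65 or older (+$1,750 flat): $89,379 + $1,750 = $91,129.
$91,129 is within the $300,000 maximum.
$91,129 is at or above the $8,500 minimum.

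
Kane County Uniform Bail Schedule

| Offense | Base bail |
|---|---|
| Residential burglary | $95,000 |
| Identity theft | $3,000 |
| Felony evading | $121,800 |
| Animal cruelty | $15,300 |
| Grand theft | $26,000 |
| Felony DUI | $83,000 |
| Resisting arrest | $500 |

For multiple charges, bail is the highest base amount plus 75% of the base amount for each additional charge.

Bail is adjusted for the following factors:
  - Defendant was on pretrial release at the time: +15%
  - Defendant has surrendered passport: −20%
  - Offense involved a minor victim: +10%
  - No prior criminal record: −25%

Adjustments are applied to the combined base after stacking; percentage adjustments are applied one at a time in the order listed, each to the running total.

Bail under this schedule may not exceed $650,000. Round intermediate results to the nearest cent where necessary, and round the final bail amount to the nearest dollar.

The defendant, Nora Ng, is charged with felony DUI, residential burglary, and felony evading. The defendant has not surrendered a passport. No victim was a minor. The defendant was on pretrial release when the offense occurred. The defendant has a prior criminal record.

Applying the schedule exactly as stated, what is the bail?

$293,595

Base amounts from the schedule: felony DUI $83,000; residential burglary $95,000; felony evading $121,800.
Stacking rule: highest base plus 75% of each additional charge. Highest is felony evading at $121,800. Additional: $83,000 × 75% = $62,250; $95,000 × 75% = $71,250. Combined base = $121,800 + $133,500 = $255,300.
Defendant was on pretrial release at the time (+15%): $255,300 × 1.15 = $293,595.
$293,595 is within the $650,000 maximum.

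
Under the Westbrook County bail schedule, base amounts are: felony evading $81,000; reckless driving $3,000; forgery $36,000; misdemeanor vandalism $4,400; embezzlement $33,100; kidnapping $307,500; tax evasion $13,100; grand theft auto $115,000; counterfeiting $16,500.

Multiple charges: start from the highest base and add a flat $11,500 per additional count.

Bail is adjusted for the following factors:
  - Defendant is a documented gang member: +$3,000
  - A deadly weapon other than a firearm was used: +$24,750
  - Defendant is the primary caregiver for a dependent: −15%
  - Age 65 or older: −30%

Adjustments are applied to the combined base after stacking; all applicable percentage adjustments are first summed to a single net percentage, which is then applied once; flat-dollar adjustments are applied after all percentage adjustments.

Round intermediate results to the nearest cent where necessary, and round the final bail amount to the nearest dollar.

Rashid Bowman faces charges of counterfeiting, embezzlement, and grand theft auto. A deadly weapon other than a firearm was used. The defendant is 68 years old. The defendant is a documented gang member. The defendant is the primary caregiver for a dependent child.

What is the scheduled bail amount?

$103,650

Base amounts from the schedule: counterfeiting $16,500; embezzlement $33,100; grand theft auto $115,000.
Stacking rule: highest base plus $11,500 per additional charge. Highest is grand theft auto at $115,000; 2 additional charges → +$23,000. Combined base = $138,000.
Net percentage adjustment: −15% −30% = −45%. $138,000 × 0.55 = $75,900.
Defendant is a documented gang member (+$3,000 flat): $75,900 + $3,000 = $78,900.
A deadly weapon other than a firearm was used (+$24,750 flat): $78,900 + $24,750 = $103,650.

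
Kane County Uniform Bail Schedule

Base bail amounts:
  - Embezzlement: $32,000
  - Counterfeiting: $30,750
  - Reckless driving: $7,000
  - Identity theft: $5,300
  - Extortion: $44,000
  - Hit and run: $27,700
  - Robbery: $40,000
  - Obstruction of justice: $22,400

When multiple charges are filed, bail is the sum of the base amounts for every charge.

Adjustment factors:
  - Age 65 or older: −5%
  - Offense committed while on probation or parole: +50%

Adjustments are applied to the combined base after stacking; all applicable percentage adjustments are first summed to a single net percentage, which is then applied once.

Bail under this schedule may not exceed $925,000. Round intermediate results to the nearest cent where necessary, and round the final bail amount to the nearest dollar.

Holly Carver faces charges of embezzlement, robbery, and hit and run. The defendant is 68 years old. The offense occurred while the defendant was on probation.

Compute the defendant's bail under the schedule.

$144,565

Base amounts from the schedule: embezzlement $32,000; robbery $40,000; hit and run $27,700.
Stacking rule: sum of all bases. $32,000 + $40,000 + $27,700 = $99,700.
Net percentage adjustment: −5% +50% = +45%. $99,700 × 1.45 = $144,565.
$144,565 is within the $925,000 maximum.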